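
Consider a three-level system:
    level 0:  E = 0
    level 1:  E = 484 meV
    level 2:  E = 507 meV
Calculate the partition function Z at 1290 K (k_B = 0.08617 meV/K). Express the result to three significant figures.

k_BT = 0.08617 × 1290 K = 111.16 meV.
Eᵢ/kT = 0, 4.3541, 4.5610.
Z = Σ e^(−Eᵢ/kT) = e^(−0) + e^(−4.3541) + e^(−4.5610) = 1.0000 + 0.012854 + 0.010452 = 1.0233.

Z = 1.02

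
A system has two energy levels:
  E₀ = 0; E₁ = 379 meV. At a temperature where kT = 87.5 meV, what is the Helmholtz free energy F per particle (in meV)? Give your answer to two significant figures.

Eᵢ/kT = 0, 4.331.
Z = Σ e^(−Eᵢ/kT) = e^(−0) + e^(−4.331) = 1.000 + 0.01315 = 1.013.
F = −kT ln Z = −87.5 × ln(1.013) = −87.5 × 0.01292 = -1.1 meV.

-1.1 meV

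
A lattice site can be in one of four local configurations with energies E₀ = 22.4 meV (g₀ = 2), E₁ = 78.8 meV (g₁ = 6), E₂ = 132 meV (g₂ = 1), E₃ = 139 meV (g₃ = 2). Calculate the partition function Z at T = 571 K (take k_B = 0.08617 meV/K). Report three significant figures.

k_BT = 0.08617 × 571 K = 49.203 meV.
Eᵢ/kT = 0.45526, 1.6015, 2.6828, 2.8250.
Z = Σ gᵢe^(−Eᵢ/kT) = 2·e^(−0.45526) + 6·e^(−1.6015) + 1·e^(−2.6828) + 2·e^(−2.8250) = 1.2686 + 1.2096 + 0.068371 + 0.11862 = 2.6652.

Z = 2.67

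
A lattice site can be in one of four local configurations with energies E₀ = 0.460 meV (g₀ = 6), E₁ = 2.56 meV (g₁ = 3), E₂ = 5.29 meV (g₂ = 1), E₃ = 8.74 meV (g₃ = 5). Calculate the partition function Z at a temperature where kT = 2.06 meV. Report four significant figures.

Z = 5.814

Eᵢ/kT = 0.223301, 1.24272, 2.56796, 4.24272.
Z = Σ gᵢe^(−Eᵢ/kT) = 6·e^(−0.223301) + 3·e^(−1.24272) + 1·e^(−2.56796) + 5·e^(−4.24272) = 4.79924 + 0.865794 + 0.0766918 + 0.0718423 = 5.81357.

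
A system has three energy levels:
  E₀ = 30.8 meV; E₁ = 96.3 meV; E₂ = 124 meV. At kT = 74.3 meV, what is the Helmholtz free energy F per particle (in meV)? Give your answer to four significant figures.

-8.599 meV

Eᵢ/kT = 0.414536, 1.29610, 1.66891.
Z = Σ e^(−Eᵢ/kT) = e^(−0.414536) + e^(−1.29610) + e^(−1.66891) = 0.660647 + 0.273597 + 0.188452 = 1.12270.
F = −kT ln Z = −74.3 × ln(1.12270) = −74.3 × 0.115736 = -8.599 meV.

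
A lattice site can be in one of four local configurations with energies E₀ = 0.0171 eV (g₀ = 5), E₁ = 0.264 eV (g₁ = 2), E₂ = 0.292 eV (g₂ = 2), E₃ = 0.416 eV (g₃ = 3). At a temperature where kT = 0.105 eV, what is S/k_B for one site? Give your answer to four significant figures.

Eᵢ/kT = 0.162857, 2.51429, 2.78095, 3.96190.
Z = Σ gᵢe^(−Eᵢ/kT) = 5·e^(−0.162857) + 2·e^(−2.51429) + 2·e^(−2.78095) + 3·e^(−3.96190) = 4.24856 + 0.161841 + 0.123959 + 0.0570808 = 4.59144.
⟨E⟩ = Σ EᵢPᵢ = 0.0381837 eV.
S/k_B = ln Z + ⟨E⟩/kT = ln(4.59144) + 0.0381837/0.105 = 1.52419 + 0.363654 = 1.888.

1.888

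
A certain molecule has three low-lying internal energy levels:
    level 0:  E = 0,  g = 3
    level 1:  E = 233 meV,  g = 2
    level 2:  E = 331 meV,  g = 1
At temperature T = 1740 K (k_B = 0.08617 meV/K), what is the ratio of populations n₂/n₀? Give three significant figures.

0.0367

k_BT = 0.08617 × 1740 K = 149.94 meV.
n₂/n₀ = (g₂/g₀) exp[−(E₂−E₀)/kT] = (1/3) × exp(−(331 meV)/(149.94 meV)) = (1/3) × exp(-2.2075) = 0.0367.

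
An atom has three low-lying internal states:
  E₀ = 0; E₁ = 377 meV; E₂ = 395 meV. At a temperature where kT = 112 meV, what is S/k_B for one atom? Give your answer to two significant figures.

Eᵢ/kT = 0, 3.366, 3.527.
Z = Σ e^(−Eᵢ/kT) = e^(−0) + e^(−3.366) + e^(−3.527) = 1.000 + 0.03453 + 0.02939 = 1.064.
⟨E⟩ = Σ EᵢPᵢ = 23.15 meV.
S/k_B = ln Z + ⟨E⟩/kT = ln(1.064) + 23.15/112 = 0.06204 + 0.2067 = 0.27.

0.27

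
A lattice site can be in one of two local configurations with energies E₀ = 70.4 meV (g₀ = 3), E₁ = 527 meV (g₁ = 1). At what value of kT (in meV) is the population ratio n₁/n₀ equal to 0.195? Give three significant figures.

n₁/n₀ = (g₁/g₀) exp[−(E₁−E₀)/kT] = 0.195.
⇒ (E₁−E₀)/kT = ln((1/3)/0.195) = ln(1.7094) = 0.53614.
kT = 456.6 meV / 0.53614 = 852 meV.

852 meV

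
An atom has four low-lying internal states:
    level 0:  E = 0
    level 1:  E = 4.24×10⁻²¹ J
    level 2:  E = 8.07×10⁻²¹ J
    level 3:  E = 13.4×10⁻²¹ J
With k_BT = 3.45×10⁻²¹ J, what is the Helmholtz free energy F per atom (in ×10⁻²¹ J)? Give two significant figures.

Eᵢ/kT = 0, 1.229, 2.339, 3.884.
Z = Σ e^(−Eᵢ/kT) = e^(−0) + e^(−1.229) + e^(−2.339) + e^(−3.884) = 1.000 + 0.2926 + 0.09642 + 0.02057 = 1.410.
F = −kT ln Z = −3.45 × ln(1.410) = −3.45 × 0.3436 = -1.2 ×10⁻²¹ J.

-1.2 ×10⁻²¹ J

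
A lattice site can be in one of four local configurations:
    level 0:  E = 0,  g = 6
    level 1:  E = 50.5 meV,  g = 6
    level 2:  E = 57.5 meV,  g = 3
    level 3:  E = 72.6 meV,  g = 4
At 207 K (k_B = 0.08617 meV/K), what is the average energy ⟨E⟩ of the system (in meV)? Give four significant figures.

k_BT = 0.08617 × 207 K = 17.8372 meV.
Eᵢ/kT = 0, 2.83116, 3.22360, 4.07015.
Z = Σ gᵢe^(−Eᵢ/kT) = 6·e^(−0) + 6·e^(−2.83116) + 3·e^(−3.22360) + 4·e^(−4.07015) = 6.00000 + 0.353667 + 0.119434 + 0.0682993 = 6.54140.
⟨E⟩ = Σ Eᵢ gᵢe^(−Eᵢ/kT) / Z = (0·6.00000 + 50.5·0.353667 + 57.5·0.119434 + 72.6·0.0682993) / 6.54140 = 4.538 meV.

4.538 meV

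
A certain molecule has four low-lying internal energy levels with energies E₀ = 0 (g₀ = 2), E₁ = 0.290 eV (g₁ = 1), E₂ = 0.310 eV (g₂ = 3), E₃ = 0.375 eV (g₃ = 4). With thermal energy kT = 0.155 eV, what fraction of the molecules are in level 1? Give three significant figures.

0.0528

Eᵢ/kT = 0, 1.8710, 2.0000, 2.4194.
Z = Σ gᵢe^(−Eᵢ/kT) = 2·e^(−0) + 1·e^(−1.8710) + 3·e^(−2.0000) + 4·e^(−2.4194) = 2.0000 + 0.15397 + 0.40601 + 0.35590 = 2.9159.
P₁ = g₁ e^(−E₁/kT) / Z = 0.15397/2.9159 = 0.0528.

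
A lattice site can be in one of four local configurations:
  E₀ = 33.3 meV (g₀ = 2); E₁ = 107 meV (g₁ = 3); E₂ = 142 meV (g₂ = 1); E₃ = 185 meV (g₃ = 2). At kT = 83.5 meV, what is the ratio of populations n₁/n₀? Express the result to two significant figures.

n₁/n₀ = (g₁/g₀) exp[−(E₁−E₀)/kT] = (3/2) × exp(−(73.7 meV)/(83.5 meV)) = (3/2) × exp(-0.8826) = 0.62.

0.62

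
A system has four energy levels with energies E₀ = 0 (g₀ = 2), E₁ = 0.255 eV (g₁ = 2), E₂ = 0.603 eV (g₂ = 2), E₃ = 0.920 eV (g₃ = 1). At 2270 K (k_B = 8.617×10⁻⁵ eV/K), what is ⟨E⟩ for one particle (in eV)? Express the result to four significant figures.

0.07644 eV

k_BT = 8.617×10⁻⁵ × 2270 K = 0.195606 eV.
Eᵢ/kT = 0, 1.30364, 3.08273, 4.70333.
Z = Σ gᵢe^(−Eᵢ/kT) = 2·e^(−0) + 2·e^(−1.30364) + 2·e^(−3.08273) + 1·e^(−4.70333) = 2.00000 + 0.543083 + 0.0916679 + 0.00906504 = 2.64382.
⟨E⟩ = Σ Eᵢ gᵢe^(−Eᵢ/kT) / Z = (0·2.00000 + 0.255·0.543083 + 0.603·0.0916679 + 0.920·0.00906504) / 2.64382 = 0.07644 eV.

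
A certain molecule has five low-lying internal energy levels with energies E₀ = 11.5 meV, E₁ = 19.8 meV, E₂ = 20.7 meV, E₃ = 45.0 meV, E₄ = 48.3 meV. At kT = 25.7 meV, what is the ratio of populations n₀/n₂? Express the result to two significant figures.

n₀/n₂ = exp[−(E₀−E₂)/kT] = exp(−(-9.2 meV)/(25.7 meV)) = exp(0.3580) = 1.4.

1.4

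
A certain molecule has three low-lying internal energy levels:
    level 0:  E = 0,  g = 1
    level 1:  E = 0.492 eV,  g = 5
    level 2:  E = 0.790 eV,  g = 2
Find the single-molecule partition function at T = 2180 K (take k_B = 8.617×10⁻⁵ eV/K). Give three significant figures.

k_BT = 8.617×10⁻⁵ × 2180 K = 0.18785 eV.
Eᵢ/kT = 0, 2.6191, 4.2055.
Z = Σ gᵢe^(−Eᵢ/kT) = 1·e^(−0) + 5·e^(−2.6191) + 2·e^(−4.2055) = 1.0000 + 0.36434 + 0.029827 = 1.3942.

Z = 1.39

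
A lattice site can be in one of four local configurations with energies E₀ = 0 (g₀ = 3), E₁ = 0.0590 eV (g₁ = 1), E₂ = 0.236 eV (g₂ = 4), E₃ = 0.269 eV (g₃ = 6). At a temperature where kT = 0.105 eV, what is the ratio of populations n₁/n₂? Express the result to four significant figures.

n₁/n₂ = (g₁/g₂) exp[−(E₁−E₂)/kT] = (1/4) × exp(−(-0.1770 eV)/(0.105 eV)) = (1/4) × exp(1.68571) = 1.349.

1.349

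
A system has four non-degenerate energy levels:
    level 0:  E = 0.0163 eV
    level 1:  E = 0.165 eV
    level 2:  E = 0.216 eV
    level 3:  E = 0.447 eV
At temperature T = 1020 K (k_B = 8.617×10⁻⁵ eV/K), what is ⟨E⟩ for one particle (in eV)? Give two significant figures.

0.056 eV

k_BT = 8.617×10⁻⁵ × 1020 K = 0.08789 eV.
Eᵢ/kT = 0.1855, 1.877, 2.458, 5.086.
Z = Σ e^(−Eᵢ/kT) = e^(−0.1855) + e^(−1.877) + e^(−2.458) + e^(−5.086) = 0.8307 + 0.1530 + 0.08561 + 0.006183 = 1.075.
⟨E⟩ = Σ Eᵢ e^(−Eᵢ/kT) / Z = (0.0163·0.8307 + 0.165·0.1530 + 0.216·0.08561 + 0.447·0.006183) / 1.075 = 0.056 eV.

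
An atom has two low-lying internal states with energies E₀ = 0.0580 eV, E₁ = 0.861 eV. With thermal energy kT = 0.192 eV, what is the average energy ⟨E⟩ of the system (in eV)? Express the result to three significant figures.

Eᵢ/kT = 0.30208, 4.4844.
Z = Σ e^(−Eᵢ/kT) = e^(−0.30208) + e^(−4.4844) = 0.73928 + 0.011284 = 0.75056.
⟨E⟩ = Σ Eᵢ e^(−Eᵢ/kT) / Z = (0.0580·0.73928 + 0.861·0.011284) / 0.75056 = 0.0701 eV.

0.0701 eV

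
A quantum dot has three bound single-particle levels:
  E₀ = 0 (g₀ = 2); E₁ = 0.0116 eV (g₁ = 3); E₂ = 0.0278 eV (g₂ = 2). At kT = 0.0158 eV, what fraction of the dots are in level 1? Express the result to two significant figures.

Eᵢ/kT = 0, 0.7342, 1.759.
Z = Σ gᵢe^(−Eᵢ/kT) = 2·e^(−0) + 3·e^(−0.7342) + 2·e^(−1.759) = 2.000 + 1.440 + 0.3444 = 3.784.
P₁ = g₁ e^(−E₁/kT) / Z = 1.440/3.784 = 0.38.

0.38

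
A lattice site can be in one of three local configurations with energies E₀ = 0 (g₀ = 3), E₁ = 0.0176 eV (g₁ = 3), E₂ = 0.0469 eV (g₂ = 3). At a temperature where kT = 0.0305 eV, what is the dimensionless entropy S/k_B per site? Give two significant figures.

2.0

Eᵢ/kT = 0, 0.5770, 1.538.
Z = Σ gᵢe^(−Eᵢ/kT) = 3·e^(−0) + 3·e^(−0.5770) + 3·e^(−1.538) = 3.000 + 1.685 + 0.6444 = 5.329.
⟨E⟩ = Σ EᵢPᵢ = 0.01124 eV.
S/k_B = ln Z + ⟨E⟩/kT = ln(5.329) + 0.01124/0.0305 = 1.673 + 0.3685 = 2.0.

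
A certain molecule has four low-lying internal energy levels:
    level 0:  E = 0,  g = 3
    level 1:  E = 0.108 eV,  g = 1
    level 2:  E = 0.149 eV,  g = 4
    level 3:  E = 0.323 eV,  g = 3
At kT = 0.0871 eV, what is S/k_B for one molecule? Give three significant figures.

Eᵢ/kT = 0, 1.2400, 1.7107, 3.7084.
Z = Σ gᵢe^(−Eᵢ/kT) = 3·e^(−0) + 1·e^(−1.2400) + 4·e^(−1.7107) + 3·e^(−3.7084) = 3.0000 + 0.28938 + 0.72296 + 0.073550 = 4.0859.
⟨E⟩ = Σ EᵢPᵢ = 0.039827 eV.
S/k_B = ln Z + ⟨E⟩/kT = ln(4.0859) + 0.039827/0.0871 = 1.4075 + 0.45726 = 1.86.

1.86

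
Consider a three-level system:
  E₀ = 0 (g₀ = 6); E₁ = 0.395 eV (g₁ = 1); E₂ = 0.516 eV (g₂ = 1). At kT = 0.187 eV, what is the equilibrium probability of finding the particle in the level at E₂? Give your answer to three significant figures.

Eᵢ/kT = 0, 2.1123, 2.7594.
Z = Σ gᵢe^(−Eᵢ/kT) = 6·e^(−0) + 1·e^(−2.1123) + 1·e^(−2.7594) = 6.0000 + 0.12096 + 0.063330 = 6.1843.
P₂ = g₂ e^(−E₂/kT) / Z = 0.063330/6.1843 = 0.0102.

0.0102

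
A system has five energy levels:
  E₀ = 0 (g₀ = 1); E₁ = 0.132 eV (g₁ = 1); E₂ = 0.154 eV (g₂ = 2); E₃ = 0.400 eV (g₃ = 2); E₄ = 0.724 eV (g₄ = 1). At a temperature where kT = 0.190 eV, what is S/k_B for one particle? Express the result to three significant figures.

Eᵢ/kT = 0, 0.69474, 0.81053, 2.1053, 3.8105.
Z = Σ gᵢe^(−Eᵢ/kT) = 1·e^(−0) + 1·e^(−0.69474) + 2·e^(−0.81053) + 2·e^(−2.1053) + 1·e^(−3.8105) = 1.0000 + 0.49920 + 0.88924 + 0.24362 + 0.022137 = 2.6542.
⟨E⟩ = Σ EᵢPᵢ = 0.11917 eV.
S/k_B = ln Z + ⟨E⟩/kT = ln(2.6542) + 0.11917/0.190 = 0.97614 + 0.62721 = 1.60.

1.60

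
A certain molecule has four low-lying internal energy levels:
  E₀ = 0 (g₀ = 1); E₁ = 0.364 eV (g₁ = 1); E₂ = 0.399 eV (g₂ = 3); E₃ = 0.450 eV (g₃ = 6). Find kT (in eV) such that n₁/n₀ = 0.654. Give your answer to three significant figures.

n₁/n₀ = (g₁/g₀) exp[−(E₁−E₀)/kT] = 0.654.
⇒ (E₁−E₀)/kT = ln((1/1)/0.654) = ln(1.5291) = 0.42468.
kT = 0.364 eV / 0.42468 = 0.857 eV.

0.857 eV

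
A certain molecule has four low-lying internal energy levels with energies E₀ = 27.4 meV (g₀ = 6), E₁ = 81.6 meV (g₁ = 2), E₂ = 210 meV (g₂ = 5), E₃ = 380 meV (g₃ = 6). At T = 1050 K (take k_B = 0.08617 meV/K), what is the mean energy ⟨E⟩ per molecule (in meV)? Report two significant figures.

k_BT = 0.08617 × 1050 K = 90.48 meV.
Eᵢ/kT = 0.3028, 0.9019, 2.321, 4.200.
Z = Σ gᵢe^(−Eᵢ/kT) = 6·e^(−0.3028) + 2·e^(−0.9019) + 5·e^(−2.321) + 6·e^(−4.200) = 4.432 + 0.8116 + 0.4909 + 0.08997 = 5.824.
⟨E⟩ = Σ Eᵢ gᵢe^(−Eᵢ/kT) / Z = (27.4·4.432 + 81.6·0.8116 + 210·0.4909 + 380·0.08997) / 5.824 = 56 meV.

56 meV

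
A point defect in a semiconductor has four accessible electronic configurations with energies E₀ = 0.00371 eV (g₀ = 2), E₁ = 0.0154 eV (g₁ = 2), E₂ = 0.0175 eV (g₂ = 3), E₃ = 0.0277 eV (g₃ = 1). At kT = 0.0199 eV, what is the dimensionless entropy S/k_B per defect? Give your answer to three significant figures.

2.01

Eᵢ/kT = 0.18643, 0.77387, 0.87940, 1.3920.
Z = Σ gᵢe^(−Eᵢ/kT) = 2·e^(−0.18643) + 2·e^(−0.77387) + 3·e^(−0.87940) + 1·e^(−1.3920) = 1.6598 + 0.92245 + 1.2451 + 0.24858 = 4.0759.
⟨E⟩ = Σ EᵢPᵢ = 0.012031 eV.
S/k_B = ln Z + ⟨E⟩/kT = ln(4.0759) + 0.012031/0.0199 = 1.4051 + 0.60457 = 2.01.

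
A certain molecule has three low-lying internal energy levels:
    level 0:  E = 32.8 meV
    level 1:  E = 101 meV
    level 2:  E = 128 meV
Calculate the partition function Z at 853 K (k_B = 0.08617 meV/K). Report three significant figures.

Z = 1.07

k_BT = 0.08617 × 853 K = 73.503 meV.
Eᵢ/kT = 0.44624, 1.3741, 1.7414.
Z = Σ e^(−Eᵢ/kT) = e^(−0.44624) + e^(−1.3741) + e^(−1.7414) = 0.64003 + 0.25307 + 0.17527 = 1.0684.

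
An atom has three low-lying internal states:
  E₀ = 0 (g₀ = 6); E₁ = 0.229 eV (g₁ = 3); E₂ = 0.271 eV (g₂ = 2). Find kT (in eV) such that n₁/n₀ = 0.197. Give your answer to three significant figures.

n₁/n₀ = (g₁/g₀) exp[−(E₁−E₀)/kT] = 0.197.
⇒ (E₁−E₀)/kT = ln((3/6)/0.197) = ln(2.5381) = 0.93142.
kT = 0.229 eV / 0.93142 = 0.246 eV.

0.246 eV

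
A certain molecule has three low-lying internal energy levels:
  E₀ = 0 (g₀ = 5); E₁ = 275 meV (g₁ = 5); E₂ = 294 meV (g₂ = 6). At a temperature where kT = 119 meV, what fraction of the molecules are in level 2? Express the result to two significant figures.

Eᵢ/kT = 0, 2.311, 2.471.
Z = Σ gᵢe^(−Eᵢ/kT) = 5·e^(−0) + 5·e^(−2.311) + 6·e^(−2.471) = 5.000 + 0.4958 + 0.5070 = 6.003.
P₂ = g₂ e^(−E₂/kT) / Z = 0.5070/6.003 = 0.084.

0.084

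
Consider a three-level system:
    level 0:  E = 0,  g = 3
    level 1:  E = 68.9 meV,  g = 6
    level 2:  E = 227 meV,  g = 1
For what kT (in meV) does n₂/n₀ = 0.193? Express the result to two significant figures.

n₂/n₀ = (g₂/g₀) exp[−(E₂−E₀)/kT] = 0.193.
⇒ (E₂−E₀)/kT = ln((1/3)/0.193) = ln(1.727) = 0.5464.
kT = 227 meV / 0.5464 = 420 meV.

420 meV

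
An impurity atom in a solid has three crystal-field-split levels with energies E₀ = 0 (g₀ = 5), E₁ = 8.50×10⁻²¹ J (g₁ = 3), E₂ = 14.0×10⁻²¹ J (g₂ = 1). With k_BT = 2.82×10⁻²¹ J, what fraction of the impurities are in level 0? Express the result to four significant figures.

0.9701

Eᵢ/kT = 0, 3.01418, 4.96454.
Z = Σ gᵢe^(−Eᵢ/kT) = 5·e^(−0) + 3·e^(−3.01418) + 1·e^(−4.96454) = 5.00000 + 0.147258 + 0.00698116 = 5.15424.
P₀ = g₀ e^(−E₀/kT) / Z = 5.00000/5.15424 = 0.9701.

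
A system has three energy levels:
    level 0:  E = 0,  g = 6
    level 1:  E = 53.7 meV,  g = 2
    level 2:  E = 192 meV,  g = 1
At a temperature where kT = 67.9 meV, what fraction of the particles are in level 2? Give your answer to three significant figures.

0.00849

Eᵢ/kT = 0, 0.79087, 2.8277.
Z = Σ gᵢe^(−Eᵢ/kT) = 6·e^(−0) + 2·e^(−0.79087) + 1·e^(−2.8277) = 6.0000 + 0.90690 + 0.059149 = 6.9660.
P₂ = g₂ e^(−E₂/kT) / Z = 0.059149/6.9660 = 0.00849.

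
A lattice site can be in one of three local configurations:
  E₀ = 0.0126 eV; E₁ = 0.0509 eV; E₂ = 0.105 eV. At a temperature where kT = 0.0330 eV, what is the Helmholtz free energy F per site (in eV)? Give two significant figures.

0.0021 eV

Eᵢ/kT = 0.3818, 1.542, 3.182.
Z = Σ e^(−Eᵢ/kT) = e^(−0.3818) + e^(−1.542) + e^(−3.182) = 0.6826 + 0.2140 + 0.04150 = 0.9381.
F = −kT ln Z = −0.0330 × ln(0.9381) = −0.0330 × -0.06390 = 0.0021 eV.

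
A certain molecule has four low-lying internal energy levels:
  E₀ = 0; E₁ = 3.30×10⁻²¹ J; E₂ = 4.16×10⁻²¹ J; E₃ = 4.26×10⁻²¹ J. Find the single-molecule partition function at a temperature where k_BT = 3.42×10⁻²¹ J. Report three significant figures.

Eᵢ/kT = 0, 0.96491, 1.2164, 1.2456.
Z = Σ e^(−Eᵢ/kT) = e^(−0) + e^(−0.96491) + e^(−1.2164) + e^(−1.2456) = 1.0000 + 0.38102 + 0.29629 + 0.28777 = 1.9651.

Z = 1.97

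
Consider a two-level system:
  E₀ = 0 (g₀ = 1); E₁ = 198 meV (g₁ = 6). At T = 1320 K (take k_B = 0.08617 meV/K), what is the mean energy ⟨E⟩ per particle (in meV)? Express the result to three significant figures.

k_BT = 0.08617 × 1320 K = 113.74 meV.
Eᵢ/kT = 0, 1.7408.
Z = Σ gᵢe^(−Eᵢ/kT) = 1·e^(−0) + 6·e^(−1.7408) = 1.0000 + 1.0523 = 2.0523.
⟨E⟩ = Σ Eᵢ gᵢe^(−Eᵢ/kT) / Z = (0·1.0000 + 198·1.0523) / 2.0523 = 102 meV.

102 meV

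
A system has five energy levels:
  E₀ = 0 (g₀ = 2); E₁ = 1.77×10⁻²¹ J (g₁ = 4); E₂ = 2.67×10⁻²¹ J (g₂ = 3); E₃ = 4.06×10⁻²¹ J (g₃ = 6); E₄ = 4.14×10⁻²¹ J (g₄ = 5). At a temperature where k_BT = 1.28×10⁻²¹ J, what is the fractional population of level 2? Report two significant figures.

Eᵢ/kT = 0, 1.383, 2.086, 3.172, 3.234.
Z = Σ gᵢe^(−Eᵢ/kT) = 2·e^(−0) + 4·e^(−1.383) + 3·e^(−2.086) + 6·e^(−3.172) + 5·e^(−3.234) = 2.000 + 1.003 + 0.3725 + 0.2515 + 0.1970 = 3.824.
P₂ = g₂ e^(−E₂/kT) / Z = 0.3725/3.824 = 0.097.

0.097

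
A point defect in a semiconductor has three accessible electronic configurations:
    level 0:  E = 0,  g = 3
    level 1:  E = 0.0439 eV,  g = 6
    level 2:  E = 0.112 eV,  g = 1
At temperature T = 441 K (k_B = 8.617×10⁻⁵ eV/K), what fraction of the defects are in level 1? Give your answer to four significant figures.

0.3824

k_BT = 8.617×10⁻⁵ × 441 K = 0.0380010 eV.
Eᵢ/kT = 0, 1.15523, 2.94729.
Z = Σ gᵢe^(−Eᵢ/kT) = 3·e^(−0) + 6·e^(−1.15523) + 1·e^(−2.94729) = 3.00000 + 1.88991 + 0.0524817 = 4.94239.
P₁ = g₁ e^(−E₁/kT) / Z = 1.88991/4.94239 = 0.3824.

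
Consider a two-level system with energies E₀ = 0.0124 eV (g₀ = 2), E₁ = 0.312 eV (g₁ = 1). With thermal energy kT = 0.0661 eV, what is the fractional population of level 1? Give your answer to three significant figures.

0.00535

Eᵢ/kT = 0.18759, 4.7201.
Z = Σ gᵢe^(−Eᵢ/kT) = 2·e^(−0.18759) + 1·e^(−4.7201) = 1.6579 + 0.0089143 = 1.6668.
P₁ = g₁ e^(−E₁/kT) / Z = 0.0089143/1.6668 = 0.00535.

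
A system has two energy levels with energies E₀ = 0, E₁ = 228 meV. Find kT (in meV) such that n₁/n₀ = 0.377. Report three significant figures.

n₁/n₀ = exp[−(E₁−E₀)/kT] = 0.377.
⇒ (E₁−E₀)/kT = ln(1/0.377) = ln(2.6525) = 0.97550.
kT = 228 meV / 0.97550 = 234 meV.

234 meV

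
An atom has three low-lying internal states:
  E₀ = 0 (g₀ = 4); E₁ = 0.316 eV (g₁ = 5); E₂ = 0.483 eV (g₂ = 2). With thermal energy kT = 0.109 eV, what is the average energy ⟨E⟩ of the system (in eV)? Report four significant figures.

Eᵢ/kT = 0, 2.89908, 4.43119.
Z = Σ gᵢe^(−Eᵢ/kT) = 4·e^(−0) + 5·e^(−2.89908) + 2·e^(−4.43119) = 4.00000 + 0.275369 + 0.0238006 = 4.29917.
⟨E⟩ = Σ Eᵢ gᵢe^(−Eᵢ/kT) / Z = (0·4.00000 + 0.316·0.275369 + 0.483·0.0238006) / 4.29917 = 0.02291 eV.

0.02291 eV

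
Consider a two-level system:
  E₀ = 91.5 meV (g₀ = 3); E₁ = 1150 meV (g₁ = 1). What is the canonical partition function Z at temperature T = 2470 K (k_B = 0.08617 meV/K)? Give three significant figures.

Z = 1.96

k_BT = 0.08617 × 2470 K = 212.84 meV.
Eᵢ/kT = 0.42990, 5.4031.
Z = Σ gᵢe^(−Eᵢ/kT) = 3·e^(−0.42990) + 1·e^(−5.4031) = 1.9517 + 0.0045026 = 1.9562.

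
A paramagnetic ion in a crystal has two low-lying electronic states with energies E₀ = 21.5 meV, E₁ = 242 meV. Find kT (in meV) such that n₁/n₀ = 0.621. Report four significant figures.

n₁/n₀ = exp[−(E₁−E₀)/kT] = 0.621.
⇒ (E₁−E₀)/kT = ln(1/0.621) = ln(1.61031) = 0.476427.
kT = 220.5 meV / 0.476427 = 462.8 meV.

462.8 meV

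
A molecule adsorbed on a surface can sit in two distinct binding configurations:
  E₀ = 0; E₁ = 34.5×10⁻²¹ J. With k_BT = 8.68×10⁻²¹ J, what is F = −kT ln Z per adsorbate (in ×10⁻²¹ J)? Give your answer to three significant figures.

Eᵢ/kT = 0, 3.9747.
Z = Σ e^(−Eᵢ/kT) = e^(−0) + e^(−3.9747) = 1.0000 + 0.018785 = 1.0188.
F = −kT ln Z = −8.68 × ln(1.0188) = −8.68 × 0.018625 = -0.162 ×10⁻²¹ J.

-0.162 ×10⁻²¹ J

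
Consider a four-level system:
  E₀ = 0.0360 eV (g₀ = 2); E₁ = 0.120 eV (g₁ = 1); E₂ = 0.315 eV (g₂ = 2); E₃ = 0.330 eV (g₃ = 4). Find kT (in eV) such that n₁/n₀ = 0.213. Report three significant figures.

0.0984 eV

n₁/n₀ = (g₁/g₀) exp[−(E₁−E₀)/kT] = 0.213.
⇒ (E₁−E₀)/kT = ln((1/2)/0.213) = ln(2.3474) = 0.85331.
kT = 0.0840 eV / 0.85331 = 0.0984 eV.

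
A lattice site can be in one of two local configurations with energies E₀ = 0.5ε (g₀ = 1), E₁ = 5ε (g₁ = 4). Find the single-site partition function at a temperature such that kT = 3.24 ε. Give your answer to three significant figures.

Z = 1.71

Eᵢ/kT = 0.15432, 1.5432.
Z = Σ gᵢe^(−Eᵢ/kT) = 1·e^(−0.15432) + 4·e^(−1.5432) = 0.85700 + 0.85478 = 1.7118.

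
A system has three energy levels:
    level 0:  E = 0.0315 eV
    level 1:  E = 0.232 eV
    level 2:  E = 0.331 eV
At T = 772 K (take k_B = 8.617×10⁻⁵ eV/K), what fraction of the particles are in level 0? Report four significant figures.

0.9432

k_BT = 8.617×10⁻⁵ × 772 K = 0.0665232 eV.
Eᵢ/kT = 0.473519, 3.48751, 4.97571.
Z = Σ e^(−Eᵢ/kT) = e^(−0.473519) + e^(−3.48751) + e^(−4.97571) = 0.622807 + 0.0305769 + 0.00690362 = 0.660288.
P₀ = e^(−E₀/kT) / Z = 0.622807/0.660288 = 0.9432.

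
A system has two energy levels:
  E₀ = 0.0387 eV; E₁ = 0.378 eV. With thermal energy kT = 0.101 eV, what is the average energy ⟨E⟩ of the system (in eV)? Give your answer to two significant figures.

0.050 eV

Eᵢ/kT = 0.3832, 3.743.
Z = Σ e^(−Eᵢ/kT) = e^(−0.3832) + e^(−3.743) = 0.6817 + 0.02368 = 0.7054.
⟨E⟩ = Σ Eᵢ e^(−Eᵢ/kT) / Z = (0.0387·0.6817 + 0.378·0.02368) / 0.7054 = 0.050 eV.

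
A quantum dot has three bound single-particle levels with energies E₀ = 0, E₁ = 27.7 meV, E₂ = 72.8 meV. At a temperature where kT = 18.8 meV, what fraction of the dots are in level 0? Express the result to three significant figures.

Eᵢ/kT = 0, 1.4734, 3.8723.
Z = Σ e^(−Eᵢ/kT) = e^(−0) + e^(−1.4734) + e^(−3.8723) = 1.0000 + 0.22915 + 0.020810 = 1.2500.
P₀ = e^(−E₀/kT) / Z = 1.0000/1.2500 = 0.800.

0.800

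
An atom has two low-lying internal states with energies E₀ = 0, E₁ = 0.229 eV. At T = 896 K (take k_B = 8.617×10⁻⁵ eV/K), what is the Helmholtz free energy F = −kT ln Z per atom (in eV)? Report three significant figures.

-0.00388 eV

k_BT = 8.617×10⁻⁵ × 896 K = 0.077208 eV.
Eᵢ/kT = 0, 2.9660.
Z = Σ e^(−Eᵢ/kT) = e^(−0) + e^(−2.9660) = 1.0000 + 0.051509 = 1.0515.
F = −kT ln Z = −0.077208 × ln(1.0515) = −0.077208 × 0.050218 = -0.00388 eV.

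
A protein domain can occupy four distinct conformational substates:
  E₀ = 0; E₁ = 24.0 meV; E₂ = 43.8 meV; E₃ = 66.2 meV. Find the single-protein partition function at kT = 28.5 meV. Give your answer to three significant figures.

Eᵢ/kT = 0, 0.84211, 1.5368, 2.3228.
Z = Σ e^(−Eᵢ/kT) = e^(−0) + e^(−0.84211) + e^(−1.5368) + e^(−2.3228) = 1.0000 + 0.43080 + 0.21507 + 0.097999 = 1.7439.

Z = 1.74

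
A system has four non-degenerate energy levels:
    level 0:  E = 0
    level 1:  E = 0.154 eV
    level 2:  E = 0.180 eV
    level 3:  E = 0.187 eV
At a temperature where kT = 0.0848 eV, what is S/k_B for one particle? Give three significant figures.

Eᵢ/kT = 0, 1.8160, 2.1226, 2.2052.
Z = Σ e^(−Eᵢ/kT) = e^(−0) + e^(−1.8160) + e^(−2.1226) + e^(−2.2052) = 1.0000 + 0.16268 + 0.11972 + 0.11023 = 1.3926.
⟨E⟩ = Σ EᵢPᵢ = 0.048266 eV.
S/k_B = ln Z + ⟨E⟩/kT = ln(1.3926) + 0.048266/0.0848 = 0.33117 + 0.56917 = 0.900.

0.900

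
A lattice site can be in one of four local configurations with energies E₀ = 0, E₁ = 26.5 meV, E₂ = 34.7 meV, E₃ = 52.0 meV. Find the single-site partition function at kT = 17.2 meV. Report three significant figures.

Eᵢ/kT = 0, 1.5407, 2.0174, 3.0233.
Z = Σ e^(−Eᵢ/kT) = e^(−0) + e^(−1.5407) + e^(−2.0174) + e^(−3.0233) = 1.0000 + 0.21423 + 0.13300 + 0.048640 = 1.3959.

Z = 1.40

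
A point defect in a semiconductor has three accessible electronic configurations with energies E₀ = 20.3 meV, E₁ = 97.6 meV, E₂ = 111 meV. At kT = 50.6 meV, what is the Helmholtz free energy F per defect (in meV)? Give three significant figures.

3.87 meV

Eᵢ/kT = 0.40119, 1.9289, 2.1937.
Z = Σ e^(−Eᵢ/kT) = e^(−0.40119) + e^(−1.9289) + e^(−2.1937) = 0.66952 + 0.14531 + 0.11150 = 0.92633.
F = −kT ln Z = −50.6 × ln(0.92633) = −50.6 × -0.076525 = 3.87 meV.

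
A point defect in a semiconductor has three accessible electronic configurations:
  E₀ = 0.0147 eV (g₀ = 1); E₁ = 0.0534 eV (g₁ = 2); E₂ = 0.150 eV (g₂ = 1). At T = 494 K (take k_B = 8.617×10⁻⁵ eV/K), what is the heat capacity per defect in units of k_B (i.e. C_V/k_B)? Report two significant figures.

k_BT = 8.617×10⁻⁵ × 494 K = 0.04257 eV.
Eᵢ/kT = 0.3453, 1.254, 3.524.
Z = Σ gᵢe^(−Eᵢ/kT) = 1·e^(−0.3453) + 2·e^(−1.254) + 1·e^(−3.524) = 0.7080 + 0.5707 + 0.02948 = 1.308.
⟨E⟩ = 0.03464 eV, ⟨E²⟩ = 0.001868 eV².
C_V/k_B = (⟨E²⟩ − ⟨E⟩²)/(kT)² = (0.001868 − 0.001200)/0.001812 = 0.37.

0.37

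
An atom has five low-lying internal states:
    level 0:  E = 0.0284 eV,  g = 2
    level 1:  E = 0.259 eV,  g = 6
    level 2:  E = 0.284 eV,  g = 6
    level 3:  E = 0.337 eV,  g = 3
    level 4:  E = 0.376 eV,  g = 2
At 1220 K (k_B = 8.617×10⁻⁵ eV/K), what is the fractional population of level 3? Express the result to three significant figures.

k_BT = 8.617×10⁻⁵ × 1220 K = 0.10513 eV.
Eᵢ/kT = 0.27014, 2.4636, 2.7014, 3.2056, 3.5765.
Z = Σ gᵢe^(−Eᵢ/kT) = 2·e^(−0.27014) + 6·e^(−2.4636) + 6·e^(−2.7014) + 3·e^(−3.2056) + 2·e^(−3.5765) = 1.5265 + 0.51077 + 0.40267 + 0.12160 + 0.055947 = 2.6175.
P₃ = g₃ e^(−E₃/kT) / Z = 0.12160/2.6175 = 0.0465.

0.0465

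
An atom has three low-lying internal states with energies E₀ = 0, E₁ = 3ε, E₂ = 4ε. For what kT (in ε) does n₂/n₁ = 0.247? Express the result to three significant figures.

n₂/n₁ = exp[−(E₂−E₁)/kT] = 0.247.
⇒ (E₂−E₁)/kT = ln(1/0.247) = ln(4.0486) = 1.3984.
kT = 1ε / 1.3984 = 0.715 ε.

0.715 ε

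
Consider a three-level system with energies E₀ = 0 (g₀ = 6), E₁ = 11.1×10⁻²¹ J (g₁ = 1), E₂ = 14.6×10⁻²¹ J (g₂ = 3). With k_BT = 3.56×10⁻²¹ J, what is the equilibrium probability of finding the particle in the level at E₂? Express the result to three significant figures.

Eᵢ/kT = 0, 3.1180, 4.1011.
Z = Σ gᵢe^(−Eᵢ/kT) = 6·e^(−0) + 1·e^(−3.1180) + 3·e^(−4.1011) = 6.0000 + 0.044246 + 0.049663 = 6.0939.
P₂ = g₂ e^(−E₂/kT) / Z = 0.049663/6.0939 = 0.00815.

0.00815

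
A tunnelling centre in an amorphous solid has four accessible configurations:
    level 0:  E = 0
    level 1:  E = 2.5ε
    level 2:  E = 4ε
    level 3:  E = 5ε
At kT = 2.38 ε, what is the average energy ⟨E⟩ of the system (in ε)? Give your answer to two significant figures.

Eᵢ/kT = 0, 1.050, 1.681, 2.101.
Z = Σ e^(−Eᵢ/kT) = e^(−0) + e^(−1.050) + e^(−1.681) + e^(−2.101) = 1.000 + 0.3499 + 0.1862 + 0.1223 = 1.658.
⟨E⟩ = Σ Eᵢ e^(−Eᵢ/kT) / Z = (0·1.000 + 2.5·0.3499 + 4·0.1862 + 5·0.1223) / 1.658 = 1.3 ε.

1.3 ε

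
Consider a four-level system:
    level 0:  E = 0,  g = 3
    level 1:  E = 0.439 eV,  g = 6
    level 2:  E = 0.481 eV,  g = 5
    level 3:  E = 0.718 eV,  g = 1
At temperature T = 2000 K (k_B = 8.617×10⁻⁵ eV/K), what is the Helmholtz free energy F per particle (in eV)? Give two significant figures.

k_BT = 8.617×10⁻⁵ × 2000 K = 0.1723 eV.
Eᵢ/kT = 0, 2.548, 2.792, 4.167.
Z = Σ gᵢe^(−Eᵢ/kT) = 3·e^(−0) + 6·e^(−2.548) + 5·e^(−2.792) + 1·e^(−4.167) = 3.000 + 0.4694 + 0.3065 + 0.01550 = 3.791.
F = −kT ln Z = −0.1723 × ln(3.791) = −0.1723 × 1.333 = -0.23 eV.

-0.23 eV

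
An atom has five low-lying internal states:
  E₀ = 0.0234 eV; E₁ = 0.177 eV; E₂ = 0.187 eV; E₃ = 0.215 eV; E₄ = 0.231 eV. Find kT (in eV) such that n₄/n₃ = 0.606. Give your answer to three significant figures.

n₄/n₃ = exp[−(E₄−E₃)/kT] = 0.606.
⇒ (E₄−E₃)/kT = ln(1/0.606) = ln(1.6502) = 0.50090.
kT = 0.016 eV / 0.50090 = 0.0319 eV.

0.0319 eV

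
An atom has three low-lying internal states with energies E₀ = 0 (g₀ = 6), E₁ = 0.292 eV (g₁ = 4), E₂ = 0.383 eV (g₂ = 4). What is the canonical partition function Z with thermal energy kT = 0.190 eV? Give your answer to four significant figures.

Z = 7.393

Eᵢ/kT = 0, 1.53684, 2.01579.
Z = Σ gᵢe^(−Eᵢ/kT) = 6·e^(−0) + 4·e^(−1.53684) + 4·e^(−2.01579) = 6.00000 + 0.860238 + 0.532860 = 7.39310.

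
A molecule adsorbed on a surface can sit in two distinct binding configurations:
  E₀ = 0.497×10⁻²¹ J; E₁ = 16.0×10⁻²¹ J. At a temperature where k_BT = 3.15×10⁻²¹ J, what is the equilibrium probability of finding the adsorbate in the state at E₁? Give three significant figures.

0.00723

Eᵢ/kT = 0.15778, 5.0794.
Z = Σ e^(−Eᵢ/kT) = e^(−0.15778) + e^(−5.0794) = 0.85404 + 0.0062236 = 0.86026.
P₁ = e^(−E₁/kT) / Z = 0.0062236/0.86026 = 0.00723.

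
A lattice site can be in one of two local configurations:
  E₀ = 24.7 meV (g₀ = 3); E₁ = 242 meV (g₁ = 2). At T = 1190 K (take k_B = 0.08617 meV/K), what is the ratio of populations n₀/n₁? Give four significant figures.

k_BT = 0.08617 × 1190 K = 102.542 meV.
n₀/n₁ = (g₀/g₁) exp[−(E₀−E₁)/kT] = (3/2) × exp(−(-217.3 meV)/(102.542 meV)) = (3/2) × exp(2.11913) = 12.49.

12.49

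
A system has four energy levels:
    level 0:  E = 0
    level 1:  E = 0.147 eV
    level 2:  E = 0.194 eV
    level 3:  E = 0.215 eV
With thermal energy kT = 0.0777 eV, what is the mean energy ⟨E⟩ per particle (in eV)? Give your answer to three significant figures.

0.0399 eV

Eᵢ/kT = 0, 1.8919, 2.4968, 2.7671.
Z = Σ e^(−Eᵢ/kT) = e^(−0) + e^(−1.8919) + e^(−2.4968) + e^(−2.7671) = 1.0000 + 0.15079 + 0.082348 + 0.062844 = 1.2960.
⟨E⟩ = Σ Eᵢ e^(−Eᵢ/kT) / Z = (0·1.0000 + 0.147·0.15079 + 0.194·0.082348 + 0.215·0.062844) / 1.2960 = 0.0399 eV.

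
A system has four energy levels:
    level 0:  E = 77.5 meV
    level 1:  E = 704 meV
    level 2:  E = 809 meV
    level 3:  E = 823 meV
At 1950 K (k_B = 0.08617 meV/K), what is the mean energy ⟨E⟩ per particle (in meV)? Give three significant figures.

k_BT = 0.08617 × 1950 K = 168.03 meV.
Eᵢ/kT = 0.46123, 4.1897, 4.8146, 4.8979.
Z = Σ e^(−Eᵢ/kT) = e^(−0.46123) + e^(−4.1897) + e^(−4.8146) + e^(−4.8979) = 0.63051 + 0.015151 + 0.0081105 + 0.0074622 = 0.66123.
⟨E⟩ = Σ Eᵢ e^(−Eᵢ/kT) / Z = (77.5·0.63051 + 704·0.015151 + 809·0.0081105 + 823·0.0074622) / 0.66123 = 109 meV.

109 meV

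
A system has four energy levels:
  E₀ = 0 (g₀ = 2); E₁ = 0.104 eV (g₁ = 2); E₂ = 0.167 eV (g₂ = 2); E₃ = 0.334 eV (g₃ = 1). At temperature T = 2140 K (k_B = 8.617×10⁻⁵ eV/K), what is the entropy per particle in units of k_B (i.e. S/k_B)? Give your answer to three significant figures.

k_BT = 8.617×10⁻⁵ × 2140 K = 0.18440 eV.
Eᵢ/kT = 0, 0.56399, 0.90564, 1.8113.
Z = Σ gᵢe^(−Eᵢ/kT) = 2·e^(−0) + 2·e^(−0.56399) + 2·e^(−0.90564) + 1·e^(−1.8113) = 2.0000 + 1.1379 + 0.80857 + 0.16344 = 4.1099.
⟨E⟩ = Σ EᵢPᵢ = 0.074932 eV.
S/k_B = ln Z + ⟨E⟩/kT = ln(4.1099) + 0.074932/0.18440 = 1.4134 + 0.40636 = 1.82.

1.82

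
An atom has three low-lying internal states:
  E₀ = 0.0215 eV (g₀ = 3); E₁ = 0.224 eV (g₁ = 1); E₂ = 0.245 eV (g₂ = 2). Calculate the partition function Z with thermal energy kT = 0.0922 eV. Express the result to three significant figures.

Eᵢ/kT = 0.23319, 2.4295, 2.6573.
Z = Σ gᵢe^(−Eᵢ/kT) = 3·e^(−0.23319) + 1·e^(−2.4295) + 2·e^(−2.6573) = 2.3760 + 0.088081 + 0.14027 = 2.6044.

Z = 2.60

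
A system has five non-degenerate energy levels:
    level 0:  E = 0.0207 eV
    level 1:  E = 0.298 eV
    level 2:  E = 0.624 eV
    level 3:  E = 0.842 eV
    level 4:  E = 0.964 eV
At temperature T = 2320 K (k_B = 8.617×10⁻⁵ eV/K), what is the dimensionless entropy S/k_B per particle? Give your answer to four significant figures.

0.7367

k_BT = 8.617×10⁻⁵ × 2320 K = 0.199914 eV.
Eᵢ/kT = 0.103545, 1.49064, 3.12134, 4.21181, 4.82207.
Z = Σ e^(−Eᵢ/kT) = e^(−0.103545) + e^(−1.49064) + e^(−3.12134) + e^(−4.21181) + e^(−4.82207) = 0.901635 + 0.225228 + 0.0440980 + 0.0148195 + 0.00805011 = 1.19383.
⟨E⟩ = Σ EᵢPᵢ = 0.111856 eV.
S/k_B = ln Z + ⟨E⟩/kT = ln(1.19383) + 0.111856/0.199914 = 0.177167 + 0.559521 = 0.7367.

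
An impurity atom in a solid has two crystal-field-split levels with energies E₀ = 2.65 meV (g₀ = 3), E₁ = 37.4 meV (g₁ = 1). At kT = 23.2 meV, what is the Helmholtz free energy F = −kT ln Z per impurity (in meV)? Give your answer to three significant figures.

Eᵢ/kT = 0.11422, 1.6121.
Z = Σ gᵢe^(−Eᵢ/kT) = 3·e^(−0.11422) + 1·e^(−1.6121) = 2.6762 + 0.19947 = 2.8757.
F = −kT ln Z = −23.2 × ln(2.8757) = −23.2 × 1.0563 = -24.5 meV.

-24.5 meV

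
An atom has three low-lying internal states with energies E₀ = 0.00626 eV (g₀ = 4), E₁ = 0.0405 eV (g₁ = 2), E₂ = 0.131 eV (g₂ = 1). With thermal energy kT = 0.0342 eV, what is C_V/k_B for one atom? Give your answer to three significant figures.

0.197

Eᵢ/kT = 0.18304, 1.1842, 3.8304.
Z = Σ gᵢe^(−Eᵢ/kT) = 4·e^(−0.18304) + 2·e^(−1.1842) + 1·e^(−3.8304) = 3.3309 + 0.61198 + 0.021701 = 3.9646.
⟨E⟩ = 0.012228 eV, ⟨E²⟩ = 0.00038005 eV².
C_V/k_B = (⟨E²⟩ − ⟨E⟩²)/(kT)² = (0.00038005 − 0.00014952)/0.0011696 = 0.197.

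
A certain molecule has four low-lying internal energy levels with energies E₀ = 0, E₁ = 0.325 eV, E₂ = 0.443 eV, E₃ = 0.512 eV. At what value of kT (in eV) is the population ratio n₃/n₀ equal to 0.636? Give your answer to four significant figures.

1.131 eV

n₃/n₀ = exp[−(E₃−E₀)/kT] = 0.636.
⇒ (E₃−E₀)/kT = ln(1/0.636) = ln(1.57233) = 0.452559.
kT = 0.512 eV / 0.452559 = 1.131 eV.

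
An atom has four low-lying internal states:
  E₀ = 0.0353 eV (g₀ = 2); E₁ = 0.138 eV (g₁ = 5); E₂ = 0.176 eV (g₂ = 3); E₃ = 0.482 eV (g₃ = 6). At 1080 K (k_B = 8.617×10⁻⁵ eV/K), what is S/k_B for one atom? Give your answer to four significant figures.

2.177

k_BT = 8.617×10⁻⁵ × 1080 K = 0.0930636 eV.
Eᵢ/kT = 0.379310, 1.48286, 1.89118, 5.17925.
Z = Σ gᵢe^(−Eᵢ/kT) = 2·e^(−0.379310) + 5·e^(−1.48286) + 3·e^(−1.89118) + 6·e^(−5.17925) = 1.36867 + 1.13494 + 0.452681 + 0.0337934 = 2.99008.
⟨E⟩ = Σ EᵢPᵢ = 0.100631 eV.
S/k_B = ln Z + ⟨E⟩/kT = ln(2.99008) + 0.100631/0.0930636 = 1.09530 + 1.08131 = 2.177.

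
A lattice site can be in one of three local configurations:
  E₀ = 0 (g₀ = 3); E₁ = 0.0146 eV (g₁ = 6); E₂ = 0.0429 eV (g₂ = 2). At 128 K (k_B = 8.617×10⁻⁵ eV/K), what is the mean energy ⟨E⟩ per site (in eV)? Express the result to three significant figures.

0.00541 eV

k_BT = 8.617×10⁻⁵ × 128 K = 0.011030 eV.
Eᵢ/kT = 0, 1.3237, 3.8894.
Z = Σ gᵢe^(−Eᵢ/kT) = 3·e^(−0) + 6·e^(−1.3237) + 2·e^(−3.8894) = 3.0000 + 1.5969 + 0.040915 = 4.6378.
⟨E⟩ = Σ Eᵢ gᵢe^(−Eᵢ/kT) / Z = (0·3.0000 + 0.0146·1.5969 + 0.0429·0.040915) / 4.6378 = 0.00541 eV.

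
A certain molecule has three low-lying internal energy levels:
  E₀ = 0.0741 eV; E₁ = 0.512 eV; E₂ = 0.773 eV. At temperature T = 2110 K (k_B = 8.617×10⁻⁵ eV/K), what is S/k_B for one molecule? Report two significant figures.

k_BT = 8.617×10⁻⁵ × 2110 K = 0.1818 eV.
Eᵢ/kT = 0.4076, 2.816, 4.252.
Z = Σ e^(−Eᵢ/kT) = e^(−0.4076) + e^(−2.816) + e^(−4.252) = 0.6652 + 0.05984 + 0.01424 = 0.7393.
⟨E⟩ = Σ EᵢPᵢ = 0.1230 eV.
S/k_B = ln Z + ⟨E⟩/kT = ln(0.7393) + 0.1230/0.1818 = -0.3021 + 0.6766 = 0.37.

0.37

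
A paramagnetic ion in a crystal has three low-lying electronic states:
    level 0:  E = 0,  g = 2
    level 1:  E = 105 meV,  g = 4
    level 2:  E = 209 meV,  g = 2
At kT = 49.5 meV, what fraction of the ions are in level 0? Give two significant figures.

0.80

Eᵢ/kT = 0, 2.121, 4.222.
Z = Σ gᵢe^(−Eᵢ/kT) = 2·e^(−0) + 4·e^(−2.121) + 2·e^(−4.222) = 2.000 + 0.4796 + 0.02934 = 2.509.
P₀ = g₀ e^(−E₀/kT) / Z = 2.000/2.509 = 0.80.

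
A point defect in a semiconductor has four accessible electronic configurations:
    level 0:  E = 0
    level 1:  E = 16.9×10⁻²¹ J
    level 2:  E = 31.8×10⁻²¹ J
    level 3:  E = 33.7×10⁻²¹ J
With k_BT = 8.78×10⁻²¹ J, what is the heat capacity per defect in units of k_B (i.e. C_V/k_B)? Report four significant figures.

0.8634

Eᵢ/kT = 0, 1.92483, 3.62187, 3.83827.
Z = Σ e^(−Eᵢ/kT) = e^(−0) + e^(−1.92483) + e^(−3.62187) + e^(−3.83827) = 1.00000 + 0.145901 + 0.0267326 + 0.0215308 = 1.19416.
⟨E⟩ = 3.38431, ⟨E²⟩ = 78.0098.
C_V/k_B = (⟨E²⟩ − ⟨E⟩²)/(kT)² = (78.0098 − 11.4536)/77.0884 = 0.8634.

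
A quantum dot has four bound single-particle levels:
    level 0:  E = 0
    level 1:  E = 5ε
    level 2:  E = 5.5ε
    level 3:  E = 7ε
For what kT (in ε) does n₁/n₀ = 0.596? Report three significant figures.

n₁/n₀ = exp[−(E₁−E₀)/kT] = 0.596.
⇒ (E₁−E₀)/kT = ln(1/0.596) = ln(1.6779) = 0.51754.
kT = 5ε / 0.51754 = 9.66 ε.

9.66 ε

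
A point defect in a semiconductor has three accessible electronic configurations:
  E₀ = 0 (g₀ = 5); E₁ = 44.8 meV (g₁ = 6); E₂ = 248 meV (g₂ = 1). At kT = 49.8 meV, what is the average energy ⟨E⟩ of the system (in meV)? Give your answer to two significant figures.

Eᵢ/kT = 0, 0.8996, 4.980.
Z = Σ gᵢe^(−Eᵢ/kT) = 5·e^(−0) + 6·e^(−0.8996) + 1·e^(−4.980) = 5.000 + 2.440 + 0.006874 = 7.447.
⟨E⟩ = Σ Eᵢ gᵢe^(−Eᵢ/kT) / Z = (0·5.000 + 44.8·2.440 + 248·0.006874) / 7.447 = 15 meV.

15 meV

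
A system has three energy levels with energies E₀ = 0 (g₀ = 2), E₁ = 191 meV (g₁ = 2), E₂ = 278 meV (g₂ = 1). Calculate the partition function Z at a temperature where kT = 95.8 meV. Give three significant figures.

Z = 2.33

Eᵢ/kT = 0, 1.9937, 2.9019.
Z = Σ gᵢe^(−Eᵢ/kT) = 2·e^(−0) + 2·e^(−1.9937) + 1·e^(−2.9019) = 2.0000 + 0.27238 + 0.054919 = 2.3273.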